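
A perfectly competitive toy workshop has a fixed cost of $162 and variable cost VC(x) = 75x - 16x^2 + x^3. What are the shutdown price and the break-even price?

Shutdown price = min AVC. AVC = 75 - 16x + x^2, with vertex at x = 8 and minimum $11.
ATC = 162/x + 75 - 16x + x^2. Setting dATC/dx = −162/x^2 − 16 + 2x = 0 gives x = 9 (since 2·9^3 − 16·9^2 = 162).
min ATC = 162/9 + 75 − 16·9 + 9^2 = $30. That is the break-even price.
Between these two prices the firm operates at a loss; above $30 it earns a profit.

Shutdown price = $11; break-even price = $30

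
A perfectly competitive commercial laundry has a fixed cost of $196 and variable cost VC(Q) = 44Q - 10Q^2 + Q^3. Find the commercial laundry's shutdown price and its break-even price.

Shutdown price = $19; break-even price = $51

Shutdown price = min AVC. AVC = 44 - 10Q + Q^2, with vertex at Q = 5 and minimum $19.
ATC = 196/Q + 44 - 10Q + Q^2. Setting dATC/dQ = −196/Q^2 − 10 + 2Q = 0 gives Q = 7 (since 2·7^3 − 10·7^2 = 196).
min ATC = 196/7 + 44 − 10·7 + 7^2 = $51. That is the break-even price.
For $19 ≤ P < $51 the firm produces at a loss; below $19 it shuts down.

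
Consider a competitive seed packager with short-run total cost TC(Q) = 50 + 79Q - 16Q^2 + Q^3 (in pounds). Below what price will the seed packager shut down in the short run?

£15 per unit

The shutdown price is the minimum of AVC. VC = 79Q - 16Q^2 + Q^3, so AVC = 79 - 16Q + Q^2.
At the minimum of AVC, MC = AVC. MC = 79 - 32Q + 3Q^2; setting MC = AVC gives 2Q^2 - 16Q = 0, so Q = 8. min AVC = 15.
So the shutdown price is £15.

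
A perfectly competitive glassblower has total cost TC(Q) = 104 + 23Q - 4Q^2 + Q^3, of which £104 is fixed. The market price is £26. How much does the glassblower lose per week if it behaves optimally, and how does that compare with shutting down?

Profit = -£86 at Q = 3

AVC = 23 - 4Q + Q^2 has its minimum £19 at Q = 2; price £26 clears that bar, so the firm operates.
With MC = 23 - 8Q + 3Q^2, P = MC on the upward-sloping part at Q* = 3.
TR = 26·3 = 78. TC = 104 + 60 = 164. Profit = 78 − 164 = -£86.
That loss of £86 beats the £104 the firm would lose by shutting down; producing recovers £18 of fixed cost.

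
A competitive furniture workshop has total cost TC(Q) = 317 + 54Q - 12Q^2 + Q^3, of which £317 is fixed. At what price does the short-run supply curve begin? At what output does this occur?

The firm shuts down when price falls below the minimum of average variable cost. AVC = VC/Q = 54 - 12Q + Q^2.
dAVC/dQ = -12 + 2Q = 0 gives Q = 6. min AVC = 54 - 12·6 + 6^2 = 18.
So the shutdown price is £18.

£18 per unit, at Q = 6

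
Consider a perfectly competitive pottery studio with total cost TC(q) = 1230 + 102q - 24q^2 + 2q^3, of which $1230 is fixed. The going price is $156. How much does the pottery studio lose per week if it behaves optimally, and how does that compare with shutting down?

Profit = -$258 at q = 9

AVC = 102 - 24q + 2q^2 has its minimum $30 at q = 6; price $156 clears that bar, so the firm operates.
MC = 102 - 48q + 6q^2. Setting P = MC and taking the root on the rising branch gives q* = 9.
TR = 156·9 = 1404. TC = 1230 + 432 = 1662. Profit = 1404 − 1662 = -$258.
That loss of $258 beats the $1230 the firm would lose by shutting down; producing recovers $972 of fixed cost.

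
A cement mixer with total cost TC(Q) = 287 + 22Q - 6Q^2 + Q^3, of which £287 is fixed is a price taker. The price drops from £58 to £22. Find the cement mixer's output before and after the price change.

AVC = 22 - 6Q + Q^2, minimized at Q = 3 where min AVC = £13. MC = 22 - 12Q + 3Q^2.
With P = £58 above the shutdown price, P = MC gives Q = 6.
At P = £22 ≥ min AVC, set P = MC: Q = 4. The firm stays open but cuts output.

Output falls from 6 to 4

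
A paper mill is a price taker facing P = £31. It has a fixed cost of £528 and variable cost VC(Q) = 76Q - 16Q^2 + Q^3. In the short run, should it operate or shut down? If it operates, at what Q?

Variable cost is VC = 76Q - 16Q^2 + Q^3, so AVC = VC/Q = 76 - 16Q + Q^2 and MC = dTC/dQ = 76 - 32Q + 3Q^2.
AVC is minimized where dAVC/dQ = -16 + 2Q = 0, at Q = 8; min AVC = 76 - 16·8 + 8^2 = £12.
P = £31 exceeds min AVC = £12, so the firm stays open.
Solving P = MC: 45 - 32Q + 3Q^2 = 0 ⇒ Q = 5/3 or 9. On the upward-sloping branch, Q* = 9.
Check: AVC at Q = 9 is £13 ≤ P, so revenue covers variable cost.
Profit = P·Q − TC = 31·9 − 645 = -£366, a loss, but smaller than the £528 fixed cost the firm would lose by shutting down.

Produce at Q = 9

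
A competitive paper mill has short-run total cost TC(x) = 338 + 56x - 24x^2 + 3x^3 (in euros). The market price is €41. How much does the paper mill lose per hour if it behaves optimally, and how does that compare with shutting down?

AVC = 56 - 24x + 3x^2 has its minimum €8 at x = 4; price €41 clears that bar, so the firm operates.
With MC = 56 - 48x + 9x^2, P = MC on the upward-sloping part at x* = 5.
TR = 41·5 = 205. TC = 338 + 55 = 393. Profit = 205 − 393 = -€188.
That loss of €188 beats the €338 the firm would lose by shutting down; producing recovers €150 of fixed cost.

Profit = -€188 at x = 5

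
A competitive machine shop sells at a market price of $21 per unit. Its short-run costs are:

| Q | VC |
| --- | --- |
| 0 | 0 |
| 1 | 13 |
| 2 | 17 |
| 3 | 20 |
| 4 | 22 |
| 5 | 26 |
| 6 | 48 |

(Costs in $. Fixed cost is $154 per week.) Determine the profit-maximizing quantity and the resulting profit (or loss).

Q = 5; profit = -$75

Profit at each row (π = 21Q − TC): Q=0: -154; Q=1: -146; Q=2: -129; Q=3: -111; Q=4: -92; Q=5: -75; Q=6: -76.
Profit is maximized at Q = 5. AVC there is 26/5 = $5.20 ≤ P, so producing beats shutting down (which would give -$154).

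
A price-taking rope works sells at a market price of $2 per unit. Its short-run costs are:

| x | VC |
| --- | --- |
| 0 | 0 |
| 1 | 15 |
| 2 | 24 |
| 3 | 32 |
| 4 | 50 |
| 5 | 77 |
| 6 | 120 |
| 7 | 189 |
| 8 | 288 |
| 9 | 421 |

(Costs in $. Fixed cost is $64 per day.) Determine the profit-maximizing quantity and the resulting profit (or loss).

Compute π = P·x − TC at each output: x=0: -64; x=1: -77; x=2: -84; x=3: -90; x=4: -106; x=5: -131; x=6: -172; x=7: -239; x=8: -336; x=9: -467.
Profit is highest at x = 0. Equivalently, the lowest AVC in the table is 32/3 ≈ $10.67 at x = 3, and P = $2 falls below it — price never covers variable cost, so the firm shuts down and loses only its fixed cost.

x = 0 (shut down); profit = -$64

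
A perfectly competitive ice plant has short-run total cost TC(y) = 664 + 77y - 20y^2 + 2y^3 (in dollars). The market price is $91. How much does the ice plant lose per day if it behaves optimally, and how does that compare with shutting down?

AVC = 77 - 20y + 2y^2; min AVC = $27 at y = 5. Since P = $91 ≥ min AVC, the firm produces.
With MC = 77 - 40y + 6y^2, P = MC on the upward-sloping part at y* = 7.
TR = 91·7 = 637. TC = 664 + 245 = 909. Profit = 637 − 909 = -$272.
That loss of $272 beats the $664 the firm would lose by shutting down; producing recovers $392 of fixed cost.

Profit = -$272 at y = 7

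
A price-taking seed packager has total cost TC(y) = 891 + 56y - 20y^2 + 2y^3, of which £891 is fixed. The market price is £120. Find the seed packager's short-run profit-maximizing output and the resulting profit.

AVC = 56 - 20y + 2y^2 has its minimum £6 at y = 5; price £120 clears that bar, so the firm operates.
MC = 56 - 40y + 6y^2. Setting P = MC and taking the root on the rising branch gives y* = 8.
TR = 120·8 = 960. TC = 891 + 192 = 1083. Profit = 960 − 1083 = -£123.
Shutting down would mean losing the fixed cost of £891, so operating at a loss of £123 is better by £768.

Profit = -£123 at y = 8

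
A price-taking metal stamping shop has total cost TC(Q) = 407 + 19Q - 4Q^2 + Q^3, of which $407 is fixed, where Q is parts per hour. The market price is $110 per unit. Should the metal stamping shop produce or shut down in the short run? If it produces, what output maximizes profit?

Variable cost is VC = 19Q - 4Q^2 + Q^3, so AVC = VC/Q = 19 - 4Q + Q^2 and MC = dTC/dQ = 19 - 8Q + 3Q^2.
AVC is minimized where dAVC/dQ = -4 + 2Q = 0, at Q = 2; min AVC = 19 - 4·2 + 2^2 = $15.
P = $110 exceeds min AVC = $15, so the firm stays open.
P = MC gives -91 - 8Q + 3Q^2 = 0, with roots -13/3 and 7. Take the larger (rising MC): Q* = 7.
Check: AVC at Q = 7 is $40 ≤ P, so revenue covers variable cost.
Profit = P·Q − TC = 110·7 − 687 = $83.

Produce at Q = 7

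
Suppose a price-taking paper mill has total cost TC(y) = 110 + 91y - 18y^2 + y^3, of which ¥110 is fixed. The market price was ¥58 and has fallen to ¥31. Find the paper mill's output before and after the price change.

AVC = 91 - 18y + y^2, minimized at y = 9 where min AVC = ¥10. MC = 91 - 36y + 3y^2.
At P = ¥58 ≥ min AVC, set P = MC on the rising branch: y = 11.
At P = ¥31 ≥ min AVC, set P = MC: y = 10. The firm stays open but cuts output.

Output falls from 11 to 10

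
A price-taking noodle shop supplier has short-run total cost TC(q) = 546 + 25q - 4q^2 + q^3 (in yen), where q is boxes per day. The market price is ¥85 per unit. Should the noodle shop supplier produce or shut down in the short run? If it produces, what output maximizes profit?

Strip out fixed cost: VC = 25q - 4q^2 + q^3. Then AVC = 25 - 4q + q^2 and MC = 25 - 8q + 3q^2.
AVC hits its minimum where MC = AVC, at q = 2, giving min AVC = 25 - 4·2 + 2^2 = ¥21.
Because ¥85 ≥ ¥21, revenue can cover variable cost; the firm operates.
Set P = MC: 85 = 25 - 8q + 3q^2 → -60 - 8q + 3q^2 = 0. The roots are q = -10/3 and q = 6; the profit-maximizing output is on the rising part of MC, so q* = 6.
Check: AVC at q = 6 is ¥37 ≤ P, so revenue covers variable cost.
Profit = P·q − TC = 85·6 − 768 = -¥258, a loss, but smaller than the ¥546 fixed cost the firm would lose by shutting down.

Produce at q = 6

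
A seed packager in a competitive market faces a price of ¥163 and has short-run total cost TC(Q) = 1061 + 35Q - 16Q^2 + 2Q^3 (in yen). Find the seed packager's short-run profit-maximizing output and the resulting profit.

Profit = -¥37 at Q = 8

AVC = 35 - 16Q + 2Q^2 has its minimum ¥3 at Q = 4; price ¥163 clears that bar, so the firm operates.
MC = 35 - 32Q + 6Q^2. Setting P = MC and taking the root on the rising branch gives Q* = 8.
TR = 163·8 = 1304. TC = 1061 + 280 = 1341. Profit = 1304 − 1341 = -¥37.
Shutting down would mean losing the fixed cost of ¥1061, so operating at a loss of ¥37 is better by ¥1024.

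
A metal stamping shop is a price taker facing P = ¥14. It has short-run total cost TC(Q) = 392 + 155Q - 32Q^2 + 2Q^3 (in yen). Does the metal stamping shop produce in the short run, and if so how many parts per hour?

Shut down

Variable cost is VC = 155Q - 32Q^2 + 2Q^3, so AVC = VC/Q = 155 - 32Q + 2Q^2 and MC = dTC/dQ = 155 - 64Q + 6Q^2.
AVC is minimized where dAVC/dQ = -32 + 4Q = 0, at Q = 8; min AVC = 155 - 32·8 + 2·8^2 = ¥27.
Since P = ¥14 < min AVC = ¥27, price fails to cover variable cost at any output.
Shutting down limits the loss to fixed cost, ¥392.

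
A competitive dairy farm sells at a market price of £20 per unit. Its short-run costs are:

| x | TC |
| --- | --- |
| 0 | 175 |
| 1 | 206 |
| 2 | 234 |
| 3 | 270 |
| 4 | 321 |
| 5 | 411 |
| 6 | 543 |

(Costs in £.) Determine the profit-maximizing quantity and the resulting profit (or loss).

x = 0 (shut down); profit = -£175

Tabulate TR − TC: x=0: -175; x=1: -186; x=2: -194; x=3: -210; x=4: -241; x=5: -311; x=6: -423.
Profit is highest at x = 0. Equivalently, the lowest AVC in the table is 59/2 ≈ £29.50 at x = 2, and P = £20 falls below it — price never covers variable cost, so the firm shuts down and loses only its fixed cost.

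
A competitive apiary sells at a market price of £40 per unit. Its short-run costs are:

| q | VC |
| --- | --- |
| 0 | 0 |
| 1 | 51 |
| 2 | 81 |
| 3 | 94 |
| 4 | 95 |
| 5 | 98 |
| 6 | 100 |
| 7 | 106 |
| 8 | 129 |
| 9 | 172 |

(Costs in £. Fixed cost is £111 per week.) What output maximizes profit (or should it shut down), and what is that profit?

Compute π = P·q − TC at each output: q=0: -111; q=1: -122; q=2: -112; q=3: -85; q=4: -46; q=5: -9; q=6: 29; q=7: 63; q=8: 80; q=9: 77.
Profit is maximized at q = 8. AVC there is 129/8 = £16.12 ≤ P, so producing beats shutting down (which would give -£111).

q = 8; profit = £80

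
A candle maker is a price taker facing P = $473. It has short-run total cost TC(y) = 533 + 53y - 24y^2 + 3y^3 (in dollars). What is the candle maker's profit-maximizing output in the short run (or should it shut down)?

Produce at y = 10

From TC, MC = TC'(y) = 53 - 48y + 9y^2 and AVC = VC/y = 53 - 24y + 3y^2.
The AVC parabola has its vertex at y = 24/6 = 4, where AVC = 53 - 24·4 + 3·4^2 = $5.
Because $473 ≥ $5, revenue can cover variable cost; the firm operates.
P = MC gives -420 - 48y + 9y^2 = 0, with roots -14/3 and 10. Take the larger (rising MC): y* = 10.
Check: AVC at y = 10 is $113 ≤ P, so revenue covers variable cost.
Profit = P·y − TC = 473·10 − 1663 = $3067.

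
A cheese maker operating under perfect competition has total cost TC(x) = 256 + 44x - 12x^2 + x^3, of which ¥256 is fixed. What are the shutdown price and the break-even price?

AVC = 44 - 12x + x^2; minimized at x = 6, giving min AVC = ¥8. That is the shutdown price.
ATC = 256/x + 44 - 12x + x^2. Setting dATC/dx = −256/x^2 − 12 + 2x = 0 gives x = 8 (since 2·8^3 − 12·8^2 = 256).
min ATC = 256/8 + 44 − 12·8 + 8^2 = ¥44. That is the break-even price.
Between these two prices the firm operates at a loss; above ¥44 it earns a profit.

Shutdown price = ¥8; break-even price = ¥44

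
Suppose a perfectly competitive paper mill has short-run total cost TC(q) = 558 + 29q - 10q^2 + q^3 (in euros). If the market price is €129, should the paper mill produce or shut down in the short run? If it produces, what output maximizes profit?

Produce at q = 10

Strip out fixed cost: VC = 29q - 10q^2 + q^3. Then AVC = 29 - 10q + q^2 and MC = 29 - 20q + 3q^2.
AVC is minimized where dAVC/dq = -10 + 2q = 0, at q = 5; min AVC = 29 - 10·5 + 5^2 = €4.
P = €129 exceeds min AVC = €4, so the firm stays open.
P = MC gives -100 - 20q + 3q^2 = 0, with roots -10/3 and 10. Take the larger (rising MC): q* = 10.
Check: AVC at q = 10 is €29 ≤ P, so revenue covers variable cost.
Profit = P·q − TC = 129·10 − 848 = €442.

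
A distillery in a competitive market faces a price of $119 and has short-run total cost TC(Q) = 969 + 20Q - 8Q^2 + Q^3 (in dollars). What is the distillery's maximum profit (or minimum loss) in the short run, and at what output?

AVC = 20 - 8Q + Q^2 has its minimum $4 at Q = 4; price $119 clears that bar, so the firm operates.
With MC = 20 - 16Q + 3Q^2, P = MC on the upward-sloping part at Q* = 9.
TR = 119·9 = 1071. TC = 969 + 261 = 1230. Profit = 1071 − 1230 = -$159.
Shutting down would mean losing the fixed cost of $969, so operating at a loss of $159 is better by $810.

Profit = -$159 at Q = 9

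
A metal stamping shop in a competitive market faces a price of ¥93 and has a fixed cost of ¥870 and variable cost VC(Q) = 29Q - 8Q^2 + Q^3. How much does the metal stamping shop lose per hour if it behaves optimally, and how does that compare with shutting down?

Profit = -¥358 at Q = 8

AVC = 29 - 8Q + Q^2; min AVC = ¥13 at Q = 4. Since P = ¥93 ≥ min AVC, the firm produces.
MC = 29 - 16Q + 3Q^2. Setting P = MC and taking the root on the rising branch gives Q* = 8.
TR = 93·8 = 744. TC = 870 + 232 = 1102. Profit = 744 − 1102 = -¥358.
Shutting down would mean losing the fixed cost of ¥870, so operating at a loss of ¥358 is better by ¥512.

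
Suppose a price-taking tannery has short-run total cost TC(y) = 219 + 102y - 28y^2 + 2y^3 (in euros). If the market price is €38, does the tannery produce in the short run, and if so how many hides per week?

Produce at y = 8

From TC, MC = TC'(y) = 102 - 56y + 6y^2 and AVC = VC/y = 102 - 28y + 2y^2.
AVC hits its minimum where MC = AVC, at y = 7, giving min AVC = 102 - 28·7 + 2·7^2 = €4.
Since P = €38 ≥ min AVC = €4, price covers variable cost and the firm should produce.
Solving P = MC: 64 - 56y + 6y^2 = 0 ⇒ y = 4/3 or 8. On the upward-sloping branch, y* = 8.
Check: AVC at y = 8 is €6 ≤ P, so revenue covers variable cost.
Profit = P·y − TC = 38·8 − 267 = €37.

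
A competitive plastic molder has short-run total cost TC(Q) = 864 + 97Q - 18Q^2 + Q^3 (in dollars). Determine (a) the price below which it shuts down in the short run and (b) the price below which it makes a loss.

Shutdown price = $16; break-even price = $97

Shutdown price = min AVC. AVC = 97 - 18Q + Q^2, with vertex at Q = 9 and minimum $16.
ATC = 864/Q + 97 - 18Q + Q^2. Setting dATC/dQ = −864/Q^2 − 18 + 2Q = 0 gives Q = 12 (since 2·12^3 − 18·12^2 = 864).
min ATC = 864/12 + 97 − 18·12 + 12^2 = $97. That is the break-even price.
Between these two prices the firm operates at a loss; above $97 it earns a profit.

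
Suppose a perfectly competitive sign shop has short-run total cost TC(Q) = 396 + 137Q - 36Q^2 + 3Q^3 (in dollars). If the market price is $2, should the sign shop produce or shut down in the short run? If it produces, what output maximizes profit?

Shut down

From TC, MC = TC'(Q) = 137 - 72Q + 9Q^2 and AVC = VC/Q = 137 - 36Q + 3Q^2.
The AVC parabola has its vertex at Q = 36/6 = 6, where AVC = 137 - 36·6 + 3·6^2 = $29.
With P < min AVC ($2 < $29), every unit sold adds to the loss.
The firm minimizes its loss by shutting down and losing only its fixed cost of $396.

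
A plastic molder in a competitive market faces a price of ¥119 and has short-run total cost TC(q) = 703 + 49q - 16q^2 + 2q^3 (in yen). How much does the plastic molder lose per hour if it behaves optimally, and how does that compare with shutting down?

Profit = -¥115 at q = 7

AVC = 49 - 16q + 2q^2; min AVC = ¥17 at q = 4. Since P = ¥119 ≥ min AVC, the firm produces.
With MC = 49 - 32q + 6q^2, P = MC on the upward-sloping part at q* = 7.
TR = 119·7 = 833. TC = 703 + 245 = 948. Profit = 833 − 948 = -¥115.
By producing, the firm covers all variable cost plus ¥588 of fixed cost; shutting down would lose the full ¥703.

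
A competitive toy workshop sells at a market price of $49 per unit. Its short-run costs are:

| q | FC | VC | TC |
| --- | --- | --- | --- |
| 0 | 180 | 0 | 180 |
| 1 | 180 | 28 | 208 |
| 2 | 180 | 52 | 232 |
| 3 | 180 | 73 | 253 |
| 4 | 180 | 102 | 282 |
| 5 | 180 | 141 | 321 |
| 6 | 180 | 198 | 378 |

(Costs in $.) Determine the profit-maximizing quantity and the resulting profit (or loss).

Tabulate TR − TC: q=0: -180; q=1: -159; q=2: -134; q=3: -106; q=4: -86; q=5: -76; q=6: -84.
Profit is maximized at q = 5. AVC there is 141/5 = $28.20 ≤ P, so producing beats shutting down (which would give -$180).

q = 5; profit = -$76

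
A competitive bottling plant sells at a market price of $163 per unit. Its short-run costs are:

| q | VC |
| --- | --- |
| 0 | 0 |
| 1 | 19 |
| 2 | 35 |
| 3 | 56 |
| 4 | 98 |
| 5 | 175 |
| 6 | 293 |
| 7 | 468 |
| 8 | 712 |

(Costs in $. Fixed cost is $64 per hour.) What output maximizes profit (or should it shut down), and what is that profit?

q = 6; profit = $621

Tabulate TR − TC: q=0: -64; q=1: 80; q=2: 227; q=3: 369; q=4: 490; q=5: 576; q=6: 621; q=7: 609; q=8: 528.
Profit is maximized at q = 6. AVC there is 293/6 = $48.83 ≤ P, so producing beats shutting down (which would give -$64).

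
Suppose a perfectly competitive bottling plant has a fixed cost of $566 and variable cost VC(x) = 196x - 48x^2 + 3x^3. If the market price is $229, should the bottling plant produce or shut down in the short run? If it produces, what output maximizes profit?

Produce at x = 11

Strip out fixed cost: VC = 196x - 48x^2 + 3x^3. Then AVC = 196 - 48x + 3x^2 and MC = 196 - 96x + 9x^2.
AVC hits its minimum where MC = AVC, at x = 8, giving min AVC = 196 - 48·8 + 3·8^2 = $4.
Because $229 ≥ $4, revenue can cover variable cost; the firm operates.
Solving P = MC: -33 - 96x + 9x^2 = 0 ⇒ x = -1/3 or 11. On the upward-sloping branch, x* = 11.
Check: AVC at x = 11 is $31 ≤ P, so revenue covers variable cost.
Profit = P·x − TC = 229·11 − 907 = $1612.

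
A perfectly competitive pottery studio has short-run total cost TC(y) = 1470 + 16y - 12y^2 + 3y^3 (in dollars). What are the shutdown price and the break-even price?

Shutdown price = $4; break-even price = $289

Shutdown price = min AVC. AVC = 16 - 12y + 3y^2, with vertex at y = 2 and minimum $4.
ATC = 1470/y + 16 - 12y + 3y^2. Setting dATC/dy = −1470/y^2 − 12 + 6y = 0 gives y = 7 (since 6·7^3 − 12·7^2 = 1470).
min ATC = 1470/7 + 16 − 12·7 + 3·7^2 = $289. That is the break-even price.
For $4 ≤ P < $289 the firm produces at a loss; below $4 it shuts down.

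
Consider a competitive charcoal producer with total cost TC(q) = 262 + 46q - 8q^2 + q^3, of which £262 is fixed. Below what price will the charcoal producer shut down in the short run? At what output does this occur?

Short-run supply begins at min AVC. From VC = 46q - 8q^2 + q^3, AVC = 46 - 8q + q^2.
dAVC/dq = -8 + 2q = 0 gives q = 4. min AVC = 46 - 8·4 + 4^2 = 30.
So the shutdown price is £30.

£30 per unit, at q = 4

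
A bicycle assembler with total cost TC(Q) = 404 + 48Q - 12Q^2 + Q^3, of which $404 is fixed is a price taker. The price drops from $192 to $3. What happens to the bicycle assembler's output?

Output falls from 12 to 0 (the firm shuts down)

MC = 48 - 24Q + 3Q^2; the shutdown threshold is min AVC = $12 (at Q = 6).
With P = $192 above the shutdown price, P = MC gives Q = 12.
At P = $3 < min AVC = $12, price no longer covers variable cost at any output, so the firm shuts down: Q = 0.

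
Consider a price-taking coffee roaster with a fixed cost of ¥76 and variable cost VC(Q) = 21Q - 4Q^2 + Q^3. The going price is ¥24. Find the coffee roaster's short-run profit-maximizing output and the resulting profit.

AVC = 21 - 4Q + Q^2 has its minimum ¥17 at Q = 2; price ¥24 clears that bar, so the firm operates.
MC = 21 - 8Q + 3Q^2. Setting P = MC and taking the root on the rising branch gives Q* = 3.
TR = 24·3 = 72. TC = 76 + 54 = 130. Profit = 72 − 130 = -¥58.
By producing, the firm covers all variable cost plus ¥18 of fixed cost; shutting down would lose the full ¥76.

Profit = -¥58 at Q = 3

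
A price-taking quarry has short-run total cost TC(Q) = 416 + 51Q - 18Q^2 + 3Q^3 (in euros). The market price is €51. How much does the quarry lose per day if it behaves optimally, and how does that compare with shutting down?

AVC = 51 - 18Q + 3Q^2; min AVC = €24 at Q = 3. Since P = €51 ≥ min AVC, the firm produces.
MC = 51 - 36Q + 9Q^2. Setting P = MC and taking the root on the rising branch gives Q* = 4.
TR = 51·4 = 204. TC = 416 + 108 = 524. Profit = 204 − 524 = -€320.
That loss of €320 beats the €416 the firm would lose by shutting down; producing recovers €96 of fixed cost.

Profit = -€320 at Q = 4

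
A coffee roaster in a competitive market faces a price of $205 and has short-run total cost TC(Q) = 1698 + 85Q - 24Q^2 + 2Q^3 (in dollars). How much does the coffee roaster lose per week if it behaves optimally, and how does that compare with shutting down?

Profit = -$98 at Q = 10

AVC = 85 - 24Q + 2Q^2 has its minimum $13 at Q = 6; price $205 clears that bar, so the firm operates.
MC = 85 - 48Q + 6Q^2. Setting P = MC and taking the root on the rising branch gives Q* = 10.
TR = 205·10 = 2050. TC = 1698 + 450 = 2148. Profit = 2050 − 2148 = -$98.
That loss of $98 beats the $1698 the firm would lose by shutting down; producing recovers $1600 of fixed cost.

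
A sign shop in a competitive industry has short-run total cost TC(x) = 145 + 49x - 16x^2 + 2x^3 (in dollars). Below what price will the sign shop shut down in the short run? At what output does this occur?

$17 per unit, at x = 4

The shutdown price is the minimum of AVC. VC = 49x - 16x^2 + 2x^3, so AVC = 49 - 16x + 2x^2.
At the minimum of AVC, MC = AVC. MC = 49 - 32x + 6x^2; setting MC = AVC gives 4x^2 - 16x = 0, so x = 4. min AVC = 17.
For P < $17 the firm produces nothing.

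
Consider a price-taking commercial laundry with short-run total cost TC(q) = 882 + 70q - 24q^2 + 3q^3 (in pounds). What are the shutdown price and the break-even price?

Shutdown price = £22; break-even price = £175

Shutdown price = min AVC. AVC = 70 - 24q + 3q^2, with vertex at q = 4 and minimum £22.
ATC = 882/q + 70 - 24q + 3q^2. Setting dATC/dq = −882/q^2 − 24 + 6q = 0 gives q = 7 (since 6·7^3 − 24·7^2 = 882).
min ATC = 882/7 + 70 − 24·7 + 3·7^2 = £175. That is the break-even price.
For £22 ≤ P < £175 the firm produces at a loss; below £22 it shuts down.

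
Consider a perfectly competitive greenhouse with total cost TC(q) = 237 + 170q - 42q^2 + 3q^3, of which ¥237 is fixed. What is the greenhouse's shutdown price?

The shutdown price is the minimum of AVC. VC = 170q - 42q^2 + 3q^3, so AVC = 170 - 42q + 3q^2.
dAVC/dq = -42 + 6q = 0 gives q = 7. min AVC = 170 - 42·7 + 3·7^2 = 23.
So the shutdown price is ¥23.

¥23 per unit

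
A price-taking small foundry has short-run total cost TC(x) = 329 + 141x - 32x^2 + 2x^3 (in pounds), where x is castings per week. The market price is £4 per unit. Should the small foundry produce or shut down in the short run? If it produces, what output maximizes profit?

Shut down

From TC, MC = TC'(x) = 141 - 64x + 6x^2 and AVC = VC/x = 141 - 32x + 2x^2.
AVC hits its minimum where MC = AVC, at x = 8, giving min AVC = 141 - 32·8 + 2·8^2 = £13.
With P < min AVC (£4 < £13), every unit sold adds to the loss.
The firm minimizes its loss by shutting down and losing only its fixed cost of £329.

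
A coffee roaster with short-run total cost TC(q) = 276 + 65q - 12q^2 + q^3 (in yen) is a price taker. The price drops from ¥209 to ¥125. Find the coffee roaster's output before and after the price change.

Output falls from 12 to 10

MC = 65 - 24q + 3q^2; the shutdown threshold is min AVC = ¥29 (at q = 6).
With P = ¥209 above the shutdown price, P = MC gives q = 12.
At P = ¥125 ≥ min AVC, set P = MC: q = 10. The firm stays open but cuts output.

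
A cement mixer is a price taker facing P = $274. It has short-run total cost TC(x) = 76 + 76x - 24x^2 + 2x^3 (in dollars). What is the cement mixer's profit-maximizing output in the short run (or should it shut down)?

From TC, MC = TC'(x) = 76 - 48x + 6x^2 and AVC = VC/x = 76 - 24x + 2x^2.
The AVC parabola has its vertex at x = 24/4 = 6, where AVC = 76 - 24·6 + 2·6^2 = $4.
Because $274 ≥ $4, revenue can cover variable cost; the firm operates.
Set P = MC: 274 = 76 - 48x + 6x^2 → -198 - 48x + 6x^2 = 0. The roots are x = -3 and x = 11; the profit-maximizing output is on the rising part of MC, so x* = 11.
Check: AVC at x = 11 is $54 ≤ P, so revenue covers variable cost.
Profit = P·x − TC = 274·11 − 670 = $2344.

Produce at x = 11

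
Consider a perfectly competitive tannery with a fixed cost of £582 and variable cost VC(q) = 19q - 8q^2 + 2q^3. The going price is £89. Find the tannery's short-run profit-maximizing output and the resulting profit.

Profit = -£282 at q = 5

AVC = 19 - 8q + 2q^2; min AVC = £11 at q = 2. Since P = £89 ≥ min AVC, the firm produces.
MC = 19 - 16q + 6q^2. Setting P = MC and taking the root on the rising branch gives q* = 5.
TR = 89·5 = 445. TC = 582 + 145 = 727. Profit = 445 − 727 = -£282.
Shutting down would mean losing the fixed cost of £582, so operating at a loss of £282 is better by £300.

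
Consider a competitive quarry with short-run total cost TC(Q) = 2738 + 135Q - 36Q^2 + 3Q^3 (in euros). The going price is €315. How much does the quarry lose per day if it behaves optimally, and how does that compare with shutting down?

AVC = 135 - 36Q + 3Q^2; min AVC = €27 at Q = 6. Since P = €315 ≥ min AVC, the firm produces.
MC = 135 - 72Q + 9Q^2. Setting P = MC and taking the root on the rising branch gives Q* = 10.
TR = 315·10 = 3150. TC = 2738 + 750 = 3488. Profit = 3150 − 3488 = -€338.
By producing, the firm covers all variable cost plus €2400 of fixed cost; shutting down would lose the full €2738.

Profit = -€338 at Q = 10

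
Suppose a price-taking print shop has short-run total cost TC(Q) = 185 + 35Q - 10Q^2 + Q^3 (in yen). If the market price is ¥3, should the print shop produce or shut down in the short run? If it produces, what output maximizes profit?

Shut down

Variable cost is VC = 35Q - 10Q^2 + Q^3, so AVC = VC/Q = 35 - 10Q + Q^2 and MC = dTC/dQ = 35 - 20Q + 3Q^2.
The AVC parabola has its vertex at Q = 10/2 = 5, where AVC = 35 - 10·5 + 5^2 = ¥10.
With P < min AVC (¥3 < ¥10), every unit sold adds to the loss.
Best response: produce nothing and absorb the ¥185 fixed cost.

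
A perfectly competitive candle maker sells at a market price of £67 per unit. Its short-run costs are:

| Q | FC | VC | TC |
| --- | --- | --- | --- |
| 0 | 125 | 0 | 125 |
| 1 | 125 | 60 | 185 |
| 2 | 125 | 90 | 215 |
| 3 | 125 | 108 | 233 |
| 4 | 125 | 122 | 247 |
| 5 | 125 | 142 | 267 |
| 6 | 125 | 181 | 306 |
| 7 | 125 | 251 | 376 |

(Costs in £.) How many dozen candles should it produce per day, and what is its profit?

Compute π = P·Q − TC at each output: Q=0: -125; Q=1: -118; Q=2: -81; Q=3: -32; Q=4: 21; Q=5: 68; Q=6: 96; Q=7: 93.
Profit is maximized at Q = 6. AVC there is 181/6 = £30.17 ≤ P, so producing beats shutting down (which would give -£125).

Q = 6; profit = £96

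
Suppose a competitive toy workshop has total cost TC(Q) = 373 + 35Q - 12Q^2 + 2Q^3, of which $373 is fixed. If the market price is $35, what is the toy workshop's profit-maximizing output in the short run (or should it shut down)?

Produce at Q = 4

Strip out fixed cost: VC = 35Q - 12Q^2 + 2Q^3. Then AVC = 35 - 12Q + 2Q^2 and MC = 35 - 24Q + 6Q^2.
AVC hits its minimum where MC = AVC, at Q = 3, giving min AVC = 35 - 12·3 + 2·3^2 = $17.
Because $35 ≥ $17, revenue can cover variable cost; the firm operates.
P = MC gives -24Q + 6Q^2 = 0, with roots 0 and 4. Take the larger (rising MC): Q* = 4.
Check: AVC at Q = 4 is $19 ≤ P, so revenue covers variable cost.
Profit = P·Q − TC = 35·4 − 449 = -$309, a loss, but smaller than the $373 fixed cost the firm would lose by shutting down.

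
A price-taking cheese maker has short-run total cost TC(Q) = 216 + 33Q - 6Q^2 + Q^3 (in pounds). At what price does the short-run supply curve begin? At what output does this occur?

£24 per unit, at Q = 3

Short-run supply begins at min AVC. From VC = 33Q - 6Q^2 + Q^3, AVC = 33 - 6Q + Q^2.
dAVC/dQ = -6 + 2Q = 0 gives Q = 3. min AVC = 33 - 6·3 + 3^2 = 24.
For P < £24 the firm produces nothing.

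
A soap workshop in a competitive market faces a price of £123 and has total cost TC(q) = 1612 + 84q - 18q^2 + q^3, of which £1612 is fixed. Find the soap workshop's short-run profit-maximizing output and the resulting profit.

AVC = 84 - 18q + q^2 has its minimum £3 at q = 9; price £123 clears that bar, so the firm operates.
MC = 84 - 36q + 3q^2. Setting P = MC and taking the root on the rising branch gives q* = 13.
TR = 123·13 = 1599. TC = 1612 + 247 = 1859. Profit = 1599 − 1859 = -£260.
Shutting down would mean losing the fixed cost of £1612, so operating at a loss of £260 is better by £1352.

Profit = -£260 at q = 13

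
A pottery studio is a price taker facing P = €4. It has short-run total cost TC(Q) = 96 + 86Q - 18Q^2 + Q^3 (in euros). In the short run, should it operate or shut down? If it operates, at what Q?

Shut down

From TC, MC = TC'(Q) = 86 - 36Q + 3Q^2 and AVC = VC/Q = 86 - 18Q + Q^2.
The AVC parabola has its vertex at Q = 18/2 = 9, where AVC = 86 - 18·9 + 9^2 = €5.
With P < min AVC (€4 < €5), every unit sold adds to the loss.
Shutting down limits the loss to fixed cost, €96.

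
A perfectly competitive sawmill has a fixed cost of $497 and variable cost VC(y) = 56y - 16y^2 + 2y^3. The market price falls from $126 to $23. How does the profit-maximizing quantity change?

AVC = 56 - 16y + 2y^2, minimized at y = 4 where min AVC = $24. MC = 56 - 32y + 6y^2.
With P = $126 above the shutdown price, P = MC gives y = 7.
At P = $23 < min AVC = $24, price no longer covers variable cost at any output, so the firm shuts down: y = 0.

Output falls from 7 to 0 (the firm shuts down)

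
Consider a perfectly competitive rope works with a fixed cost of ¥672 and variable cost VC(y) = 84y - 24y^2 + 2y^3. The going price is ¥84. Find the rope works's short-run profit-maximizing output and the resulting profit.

Profit = -¥160 at y = 8

AVC = 84 - 24y + 2y^2; min AVC = ¥12 at y = 6. Since P = ¥84 ≥ min AVC, the firm produces.
MC = 84 - 48y + 6y^2. Setting P = MC and taking the root on the rising branch gives y* = 8.
TR = 84·8 = 672. TC = 672 + 160 = 832. Profit = 672 − 832 = -¥160.
By producing, the firm covers all variable cost plus ¥512 of fixed cost; shutting down would lose the full ¥672.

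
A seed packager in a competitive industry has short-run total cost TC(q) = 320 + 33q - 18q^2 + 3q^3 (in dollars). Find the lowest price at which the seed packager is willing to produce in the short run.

$6 per unit

The shutdown price is the minimum of AVC. VC = 33q - 18q^2 + 3q^3, so AVC = 33 - 18q + 3q^2.
At the minimum of AVC, MC = AVC. MC = 33 - 36q + 9q^2; setting MC = AVC gives 6q^2 - 18q = 0, so q = 3. min AVC = 6.
So the shutdown price is $6.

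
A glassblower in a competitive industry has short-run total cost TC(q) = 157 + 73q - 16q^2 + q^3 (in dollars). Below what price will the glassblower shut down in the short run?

$9 per unit

Short-run supply begins at min AVC. From VC = 73q - 16q^2 + q^3, AVC = 73 - 16q + q^2.
dAVC/dq = -16 + 2q = 0 gives q = 8. min AVC = 73 - 16·8 + 8^2 = 9.
So the shutdown price is $9.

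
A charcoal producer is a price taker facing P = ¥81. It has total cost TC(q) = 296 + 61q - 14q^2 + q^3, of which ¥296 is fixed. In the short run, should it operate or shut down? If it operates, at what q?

Produce at q = 10

Strip out fixed cost: VC = 61q - 14q^2 + q^3. Then AVC = 61 - 14q + q^2 and MC = 61 - 28q + 3q^2.
The AVC parabola has its vertex at q = 14/2 = 7, where AVC = 61 - 14·7 + 7^2 = ¥12.
Because ¥81 ≥ ¥12, revenue can cover variable cost; the firm operates.
P = MC gives -20 - 28q + 3q^2 = 0, with roots -2/3 and 10. Take the larger (rising MC): q* = 10.
Check: AVC at q = 10 is ¥21 ≤ P, so revenue covers variable cost.
Profit = P·q − TC = 81·10 − 506 = ¥304.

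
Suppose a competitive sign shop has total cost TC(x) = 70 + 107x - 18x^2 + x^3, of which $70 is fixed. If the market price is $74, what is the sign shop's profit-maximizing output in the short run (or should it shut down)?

Strip out fixed cost: VC = 107x - 18x^2 + x^3. Then AVC = 107 - 18x + x^2 and MC = 107 - 36x + 3x^2.
AVC is minimized where dAVC/dx = -18 + 2x = 0, at x = 9; min AVC = 107 - 18·9 + 9^2 = $26.
Because $74 ≥ $26, revenue can cover variable cost; the firm operates.
P = MC gives 33 - 36x + 3x^2 = 0, with roots 1 and 11. Take the larger (rising MC): x* = 11.
Check: AVC at x = 11 is $30 ≤ P, so revenue covers variable cost.
Profit = P·x − TC = 74·11 − 400 = $414.

Produce at x = 11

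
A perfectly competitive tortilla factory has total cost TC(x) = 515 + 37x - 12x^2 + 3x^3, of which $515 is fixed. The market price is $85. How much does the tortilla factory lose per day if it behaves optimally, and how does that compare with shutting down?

Profit = -$323 at x = 4

AVC = 37 - 12x + 3x^2 has its minimum $25 at x = 2; price $85 clears that bar, so the firm operates.
MC = 37 - 24x + 9x^2. Setting P = MC and taking the root on the rising branch gives x* = 4.
TR = 85·4 = 340. TC = 515 + 148 = 663. Profit = 340 − 663 = -$323.
That loss of $323 beats the $515 the firm would lose by shutting down; producing recovers $192 of fixed cost.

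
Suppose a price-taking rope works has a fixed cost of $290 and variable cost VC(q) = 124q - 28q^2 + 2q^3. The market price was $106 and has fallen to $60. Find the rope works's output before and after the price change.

Output falls from 9 to 8

MC = 124 - 56q + 6q^2; the shutdown threshold is min AVC = $26 (at q = 7).
With P = $106 above the shutdown price, P = MC gives q = 9.
At P = $60 ≥ min AVC, set P = MC: q = 8. The firm stays open but cuts output.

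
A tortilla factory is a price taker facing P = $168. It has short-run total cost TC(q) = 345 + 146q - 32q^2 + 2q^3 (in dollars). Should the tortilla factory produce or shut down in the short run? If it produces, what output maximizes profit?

Produce at q = 11

Variable cost is VC = 146q - 32q^2 + 2q^3, so AVC = VC/q = 146 - 32q + 2q^2 and MC = dTC/dq = 146 - 64q + 6q^2.
The AVC parabola has its vertex at q = 32/4 = 8, where AVC = 146 - 32·8 + 2·8^2 = $18.
P = $168 exceeds min AVC = $18, so the firm stays open.
Set P = MC: 168 = 146 - 64q + 6q^2 → -22 - 64q + 6q^2 = 0. The roots are q = -1/3 and q = 11; the profit-maximizing output is on the rising part of MC, so q* = 11.
Check: AVC at q = 11 is $36 ≤ P, so revenue covers variable cost.
Profit = P·q − TC = 168·11 − 741 = $1107.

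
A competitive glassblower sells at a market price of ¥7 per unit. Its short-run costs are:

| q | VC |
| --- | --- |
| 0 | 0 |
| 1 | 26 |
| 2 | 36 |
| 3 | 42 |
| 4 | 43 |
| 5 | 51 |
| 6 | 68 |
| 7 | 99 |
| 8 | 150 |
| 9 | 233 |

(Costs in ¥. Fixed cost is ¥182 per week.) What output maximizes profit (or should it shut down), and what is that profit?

q = 0 (shut down); profit = -¥182

Profit at each row (π = 7q − TC): q=0: -182; q=1: -201; q=2: -204; q=3: -203; q=4: -197; q=5: -198; q=6: -208; q=7: -232; q=8: -276; q=9: -352.
Profit is highest at q = 0. Equivalently, the lowest AVC in the table is 51/5 ≈ ¥10.20 at q = 5, and P = ¥7 falls below it — price never covers variable cost, so the firm shuts down and loses only its fixed cost.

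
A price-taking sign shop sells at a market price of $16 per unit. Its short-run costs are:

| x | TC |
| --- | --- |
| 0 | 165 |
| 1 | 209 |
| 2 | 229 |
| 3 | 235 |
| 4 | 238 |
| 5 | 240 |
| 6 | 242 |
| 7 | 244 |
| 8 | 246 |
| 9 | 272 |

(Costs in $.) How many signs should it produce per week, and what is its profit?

x = 8; profit = -$118

Tabulate TR − TC: x=0: -165; x=1: -193; x=2: -197; x=3: -187; x=4: -174; x=5: -160; x=6: -146; x=7: -132; x=8: -118; x=9: -128.
Profit is maximized at x = 8. AVC there is 81/8 = $10.12 ≤ P, so producing beats shutting down (which would give -$165).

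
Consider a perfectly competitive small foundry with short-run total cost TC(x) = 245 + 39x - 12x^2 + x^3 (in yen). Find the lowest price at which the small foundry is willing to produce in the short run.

The shutdown price is the minimum of AVC. VC = 39x - 12x^2 + x^3, so AVC = 39 - 12x + x^2.
At the minimum of AVC, MC = AVC. MC = 39 - 24x + 3x^2; setting MC = AVC gives 2x^2 - 12x = 0, so x = 6. min AVC = 3.
The firm shuts down for any P below ¥3.

¥3 per unit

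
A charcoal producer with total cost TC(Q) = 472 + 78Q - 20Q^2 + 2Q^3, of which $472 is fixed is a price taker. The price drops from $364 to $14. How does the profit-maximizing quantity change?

AVC = 78 - 20Q + 2Q^2, minimized at Q = 5 where min AVC = $28. MC = 78 - 40Q + 6Q^2.
With P = $364 above the shutdown price, P = MC gives Q = 11.
At P = $14 < min AVC = $28, price no longer covers variable cost at any output, so the firm shuts down: Q = 0.

Output falls from 11 to 0 (the firm shuts down)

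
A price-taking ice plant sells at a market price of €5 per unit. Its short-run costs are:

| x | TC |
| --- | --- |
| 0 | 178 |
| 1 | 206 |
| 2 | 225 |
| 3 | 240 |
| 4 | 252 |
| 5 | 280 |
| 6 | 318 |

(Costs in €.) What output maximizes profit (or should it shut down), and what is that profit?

Profit at each row (π = 5x − TC): x=0: -178; x=1: -201; x=2: -215; x=3: -225; x=4: -232; x=5: -255; x=6: -288.
Profit is highest at x = 0. Equivalently, the lowest AVC in the table is 74/4 ≈ €18.50 at x = 4, and P = €5 falls below it — price never covers variable cost, so the firm shuts down and loses only its fixed cost.

x = 0 (shut down); profit = -€178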